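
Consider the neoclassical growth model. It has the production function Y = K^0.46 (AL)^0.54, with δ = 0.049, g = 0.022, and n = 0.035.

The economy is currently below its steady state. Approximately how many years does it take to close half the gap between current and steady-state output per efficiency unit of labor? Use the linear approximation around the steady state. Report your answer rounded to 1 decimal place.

Near the steady state the convergence rate is λ = (1 − α)(n + g + δ).
λ = (1 − 0.46) × 0.106 = 0.54 × 0.106 = 0.05724
Half-life = ln 2 / λ = 0.6931 / 0.05724 ≈ 12.11 years

t_½ ≈ 12.1 years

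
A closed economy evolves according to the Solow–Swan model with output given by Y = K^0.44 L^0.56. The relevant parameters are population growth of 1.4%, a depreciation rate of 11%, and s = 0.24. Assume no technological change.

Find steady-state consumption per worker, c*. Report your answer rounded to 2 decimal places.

At the steady state, Δk = 0, so s·k^α = (n + δ)·k.
Dividing both sides by k: k^(1−α) = s / (n + δ).
k^0.56 = 0.24 / (0.014 + 0.110) = 0.24 / 0.124 = 1.9355
k* = 1.9355^(1/0.56) ≈ 3.2519
y* = (k*)^α = 3.2519^0.44 ≈ 1.6801
c* = (1 − s)·y* = (1 − 0.24) × 1.6801 ≈ 1.2769

c* ≈ 1.28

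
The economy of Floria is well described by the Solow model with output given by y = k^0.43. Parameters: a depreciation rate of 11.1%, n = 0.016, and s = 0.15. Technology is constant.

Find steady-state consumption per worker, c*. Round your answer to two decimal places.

c* = 0.96

In steady state, investment equals break-even investment: s·k^α = (n + δ)·k.
Dividing both sides by k: k^(1−α) = s / (n + δ).
k^0.57 = 0.15 / (0.016 + 0.111) = 0.15 / 0.127 = 1.1811
k* = 1.1811^(1/0.57) ≈ 1.3391
y* = (k*)^α = 1.3391^0.43 ≈ 1.1338
c* = (1 − s)·y* = (1 − 0.15) × 1.1338 ≈ 0.9637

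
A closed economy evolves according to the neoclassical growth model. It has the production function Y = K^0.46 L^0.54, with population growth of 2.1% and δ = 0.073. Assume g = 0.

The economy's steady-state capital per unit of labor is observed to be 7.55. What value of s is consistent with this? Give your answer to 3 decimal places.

At the steady state, Δk = 0, so s·k^α = (n + δ)·k.
So s / (n + δ) = (k*)^(1−α) = 7.55^0.54 = 2.9791.
Therefore s = 2.9791 × (n + δ) = 2.9791 × 0.094 = 0.2800.

s ≈ 0.280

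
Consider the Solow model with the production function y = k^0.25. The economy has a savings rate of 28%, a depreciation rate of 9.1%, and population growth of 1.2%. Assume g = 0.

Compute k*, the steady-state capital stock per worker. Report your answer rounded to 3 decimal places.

In steady state, investment equals break-even investment: s·k^α = (n + δ)·k.
Dividing both sides by k: k^(1−α) = s / (n + δ).
k^0.75 = 0.28 / (0.012 + 0.091) = 0.28 / 0.103 = 2.7184
k* = 2.7184^(1/0.75) ≈ 3.7939

k* = 3.794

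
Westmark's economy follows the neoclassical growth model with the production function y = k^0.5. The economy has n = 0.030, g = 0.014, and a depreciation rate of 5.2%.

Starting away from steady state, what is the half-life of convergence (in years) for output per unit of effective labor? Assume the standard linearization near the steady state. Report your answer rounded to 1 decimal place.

Near the steady state the convergence rate is λ = (1 − α)(n + g + δ).
λ = (1 − 0.5) × 0.096 = 0.5 × 0.096 = 0.0480
Half-life = ln 2 / λ = 0.6931 / 0.0480 ≈ 14.44 years

t_½ ≈ 14.4 years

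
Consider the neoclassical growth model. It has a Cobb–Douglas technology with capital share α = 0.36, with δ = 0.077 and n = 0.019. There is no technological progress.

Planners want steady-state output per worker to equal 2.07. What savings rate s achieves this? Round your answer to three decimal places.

At the steady state, Δk = 0, so s·k^α = (n + δ)·k.
Since y* = [s/(n + δ)]^(α/(1−α)), we have s/(n + δ) = (y*)^((1−α)/α) = 2.07^1.7778 = 3.6453.
Therefore s = 3.6453 × (n + δ) = 3.6453 × 0.096 = 0.3499.

s ≈ 0.350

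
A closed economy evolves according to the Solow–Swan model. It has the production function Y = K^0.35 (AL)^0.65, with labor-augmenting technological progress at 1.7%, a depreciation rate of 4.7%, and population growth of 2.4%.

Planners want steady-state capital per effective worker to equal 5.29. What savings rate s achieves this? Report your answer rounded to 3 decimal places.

In steady state, investment equals break-even investment: s·k^α = (n + g + δ)·k.
So s / (n + g + δ) = (k*)^(1−α) = 5.29^0.65 = 2.9529.
Therefore s = 2.9529 × (n + g + δ) = 2.9529 × 0.088 = 0.2599.

s ≈ 0.260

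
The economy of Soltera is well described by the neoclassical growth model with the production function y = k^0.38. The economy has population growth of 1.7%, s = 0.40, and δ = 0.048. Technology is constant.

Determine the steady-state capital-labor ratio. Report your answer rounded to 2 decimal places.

At the steady state, Δk = 0, so s·k^α = (n + δ)·k.
Dividing both sides by k: k^(1−α) = s / (n + δ).
k^0.62 = 0.40 / (0.017 + 0.048) = 0.40 / 0.065 = 6.1538
k* = 6.1538^(1/0.62) ≈ 18.7418

k* = 18.74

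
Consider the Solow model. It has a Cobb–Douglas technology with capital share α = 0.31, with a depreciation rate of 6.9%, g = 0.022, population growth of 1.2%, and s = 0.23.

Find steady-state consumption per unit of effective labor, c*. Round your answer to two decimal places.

c* = 1.10

Steady state requires s·f(k) = (n + g + δ)·k, i.e. s·k^α = (n + g + δ)·k.
Rearranging, k^(1−α) = s / (n + g + δ).
k^0.69 = 0.23 / (0.012 + 0.022 + 0.069) = 0.23 / 0.103 = 2.2330
k* = 2.2330^(1/0.69) ≈ 3.2036
y* = (k*)^α = 3.2036^0.31 ≈ 1.4347
c* = (1 − s)·y* = (1 − 0.23) × 1.4347 ≈ 1.1047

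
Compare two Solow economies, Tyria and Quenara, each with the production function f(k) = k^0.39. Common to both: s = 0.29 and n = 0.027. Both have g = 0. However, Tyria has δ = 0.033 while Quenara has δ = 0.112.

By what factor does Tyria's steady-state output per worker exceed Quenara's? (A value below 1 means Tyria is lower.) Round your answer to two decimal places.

Steady-state y* = [s/(n + δ)]^(α/(1−α)), so the ratio is [ (s_T/(n + δ)_T) / (s_Q/(n + δ)_Q) ]^0.6393.
s_T/(n + δ)_T = 0.29/0.060 = 4.8333; s_Q/(n + δ)_Q = 0.29/0.139 = 2.0863.
Ratio = (4.8333/2.0863)^0.6393 = 2.3167^0.6393 ≈ 1.7110

y*_T / y*_Q ≈ 1.71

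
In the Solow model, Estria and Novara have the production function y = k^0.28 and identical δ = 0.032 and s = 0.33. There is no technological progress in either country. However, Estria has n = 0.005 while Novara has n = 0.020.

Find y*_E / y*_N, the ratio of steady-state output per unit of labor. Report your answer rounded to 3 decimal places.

Steady-state y* = [s/(n + δ)]^(α/(1−α)), so the ratio is [ (s_E/(n + δ)_E) / (s_N/(n + δ)_N) ]^0.3889.
s_E/(n + δ)_E = 0.33/0.037 = 8.9189; s_N/(n + δ)_N = 0.33/0.052 = 6.3462.
Ratio = (8.9189/6.3462)^0.3889 = 1.4054^0.3889 ≈ 1.1415

y*_E / y*_N ≈ 1.142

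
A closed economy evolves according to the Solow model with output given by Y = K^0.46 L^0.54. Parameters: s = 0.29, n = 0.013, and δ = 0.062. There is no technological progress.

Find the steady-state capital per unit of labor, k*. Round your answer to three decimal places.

k* = 12.237

Steady state requires s·f(k) = (n + δ)·k, i.e. s·k^α = (n + δ)·k.
Dividing both sides by k: k^(1−α) = s / (n + δ).
k^0.54 = 0.29 / (0.013 + 0.062) = 0.29 / 0.075 = 3.8667
k* = 3.8667^(1/0.54) ≈ 12.2368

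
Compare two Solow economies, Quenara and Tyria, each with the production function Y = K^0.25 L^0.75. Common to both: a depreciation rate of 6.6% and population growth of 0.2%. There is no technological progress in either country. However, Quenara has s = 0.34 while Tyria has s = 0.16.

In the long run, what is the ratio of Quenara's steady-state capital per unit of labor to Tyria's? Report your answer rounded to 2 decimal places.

Steady-state k* = [s/(n + δ)]^(1/(1−α)), so the ratio is [ (s_Q/(n + δ)_Q) / (s_T/(n + δ)_T) ]^1.3333.
s_Q/(n + δ)_Q = 0.34/0.068 = 5.0000; s_T/(n + δ)_T = 0.16/0.068 = 2.3529.
Ratio = (5.0000/2.3529)^1.3333 = 2.1250^1.3333 ≈ 2.7319

k*_Q / k*_T ≈ 2.73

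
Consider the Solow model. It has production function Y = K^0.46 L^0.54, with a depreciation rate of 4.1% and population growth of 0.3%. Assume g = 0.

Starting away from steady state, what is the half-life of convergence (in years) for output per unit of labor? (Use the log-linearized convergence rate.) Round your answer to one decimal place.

half-life ≈ 29.2 years

Near the steady state the convergence rate is λ = (1 − α)(n + δ).
λ = (1 − 0.46) × 0.044 = 0.54 × 0.044 = 0.02376
Half-life = ln 2 / λ = 0.6931 / 0.02376 ≈ 29.17 years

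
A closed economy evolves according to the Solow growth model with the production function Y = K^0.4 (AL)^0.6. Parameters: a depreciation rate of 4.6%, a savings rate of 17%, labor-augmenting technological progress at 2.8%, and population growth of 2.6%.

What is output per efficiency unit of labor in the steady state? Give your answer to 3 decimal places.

y* = 1.424

At the steady state, Δk = 0, so s·k^α = (n + g + δ)·k.
Dividing both sides by k: k^(1−α) = s / (n + g + δ).
k^0.6 = 0.17 / (0.026 + 0.028 + 0.046) = 0.17 / 0.100 = 1.7000
k* = 1.7000^(1/0.6) ≈ 2.4215
y* = (k*)^α = 2.4215^0.4 ≈ 1.4244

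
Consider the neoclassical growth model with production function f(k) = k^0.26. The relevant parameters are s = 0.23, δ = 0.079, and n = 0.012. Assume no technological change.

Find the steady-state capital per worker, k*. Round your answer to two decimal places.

Steady state requires s·f(k) = (n + δ)·k, i.e. s·k^α = (n + δ)·k.
Dividing both sides by k: k^(1−α) = s / (n + δ).
k^0.74 = 0.23 / (0.012 + 0.079) = 0.23 / 0.091 = 2.5275
k* = 2.5275^(1/0.74) ≈ 3.5009

k* ≈ 3.50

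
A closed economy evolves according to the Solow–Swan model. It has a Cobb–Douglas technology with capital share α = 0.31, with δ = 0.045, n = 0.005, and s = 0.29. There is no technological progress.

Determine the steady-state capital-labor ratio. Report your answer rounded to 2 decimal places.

k* ≈ 12.78

At the steady state, Δk = 0, so s·k^α = (n + δ)·k.
Rearranging, k^(1−α) = s / (n + δ).
k^0.69 = 0.29 / (0.005 + 0.045) = 0.29 / 0.050 = 5.8000
k* = 5.8000^(1/0.69) ≈ 12.7767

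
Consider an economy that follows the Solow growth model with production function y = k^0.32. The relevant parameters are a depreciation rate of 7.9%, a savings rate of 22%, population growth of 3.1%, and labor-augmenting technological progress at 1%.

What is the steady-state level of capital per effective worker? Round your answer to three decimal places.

In steady state, investment equals break-even investment: s·k^α = (n + g + δ)·k.
Rearranging, k^(1−α) = s / (n + g + δ).
k^0.68 = 0.22 / (0.031 + 0.010 + 0.079) = 0.22 / 0.120 = 1.8333
k* = 1.8333^(1/0.68) ≈ 2.4384

k* = 2.438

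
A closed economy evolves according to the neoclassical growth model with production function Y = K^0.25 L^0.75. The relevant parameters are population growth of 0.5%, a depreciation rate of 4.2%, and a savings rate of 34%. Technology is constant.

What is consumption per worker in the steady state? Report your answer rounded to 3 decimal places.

At the steady state, Δk = 0, so s·k^α = (n + δ)·k.
Dividing both sides by k: k^(1−α) = s / (n + δ).
k^0.75 = 0.34 / (0.005 + 0.042) = 0.34 / 0.047 = 7.2340
k* = 7.2340^(1/0.75) ≈ 13.9907
y* = (k*)^α = 13.9907^0.25 ≈ 1.9340
c* = (1 − s)·y* = (1 − 0.34) × 1.9340 ≈ 1.2764

c* = 1.276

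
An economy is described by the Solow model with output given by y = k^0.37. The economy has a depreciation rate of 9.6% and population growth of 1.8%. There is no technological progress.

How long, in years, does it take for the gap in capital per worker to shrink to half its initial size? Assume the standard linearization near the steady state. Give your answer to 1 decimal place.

t_½ ≈ 9.7 years

Near the steady state the convergence rate is λ = (1 − α)(n + δ).
λ = (1 − 0.37) × 0.114 = 0.63 × 0.114 = 0.07182
Half-life = ln 2 / λ = 0.6931 / 0.07182 ≈ 9.65 years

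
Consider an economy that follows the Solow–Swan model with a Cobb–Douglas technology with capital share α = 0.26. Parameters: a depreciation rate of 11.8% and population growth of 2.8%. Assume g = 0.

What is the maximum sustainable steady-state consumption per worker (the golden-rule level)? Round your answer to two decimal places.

c_gold ≈ 0.91

At the golden rule, f'(k) = n + δ, so α·k^(α−1) = n + δ and k_gold = (α/(n + δ))^(1/(1−α)).
k_gold = (0.26/0.146)^(1/0.74) = 1.7808^1.3514 ≈ 2.1811
c_gold = f(k_gold) − (n + δ)·k_gold = 1.2248 − 0.146×2.1811 ≈ 0.9064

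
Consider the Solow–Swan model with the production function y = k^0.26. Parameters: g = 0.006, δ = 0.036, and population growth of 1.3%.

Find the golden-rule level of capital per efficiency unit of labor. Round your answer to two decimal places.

k_gold ≈ 8.16

The golden rule sets f'(k) = n + g + δ, i.e. α·k^(α−1) = n + g + δ.
So k^(1−α) = α / (n + g + δ) = 0.26 / 0.055 = 4.7273.
k_gold = 4.7273^(1/0.74) ≈ 8.1590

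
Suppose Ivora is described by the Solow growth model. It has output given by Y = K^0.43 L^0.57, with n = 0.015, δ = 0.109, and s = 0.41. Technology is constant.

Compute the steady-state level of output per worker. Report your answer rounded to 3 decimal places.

At the steady state, Δk = 0, so s·k^α = (n + δ)·k.
Rearranging, k^(1−α) = s / (n + δ).
k^0.57 = 0.41 / (0.015 + 0.109) = 0.41 / 0.124 = 3.3065
k* = 3.3065^(1/0.57) ≈ 8.1503
y* = (k*)^α = 8.1503^0.43 ≈ 2.4649

y* ≈ 2.465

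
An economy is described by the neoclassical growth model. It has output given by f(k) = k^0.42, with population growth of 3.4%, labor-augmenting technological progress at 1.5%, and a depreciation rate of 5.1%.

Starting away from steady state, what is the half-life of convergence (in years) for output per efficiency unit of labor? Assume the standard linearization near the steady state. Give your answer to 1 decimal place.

Near the steady state the convergence rate is λ = (1 − α)(n + g + δ).
λ = (1 − 0.42) × 0.100 = 0.58 × 0.100 = 0.0580
Half-life = ln 2 / λ = 0.6931 / 0.0580 ≈ 11.95 years

t_½ ≈ 12.0 years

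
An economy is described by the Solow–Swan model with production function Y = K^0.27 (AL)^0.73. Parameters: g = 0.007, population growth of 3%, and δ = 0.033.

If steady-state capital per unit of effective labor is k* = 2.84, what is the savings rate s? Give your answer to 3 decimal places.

s ≈ 0.150

At the steady state, Δk = 0, so s·k^α = (n + g + δ)·k.
So s / (n + g + δ) = (k*)^(1−α) = 2.84^0.73 = 2.1425.
Therefore s = 2.1425 × (n + g + δ) = 2.1425 × 0.070 = 0.1500.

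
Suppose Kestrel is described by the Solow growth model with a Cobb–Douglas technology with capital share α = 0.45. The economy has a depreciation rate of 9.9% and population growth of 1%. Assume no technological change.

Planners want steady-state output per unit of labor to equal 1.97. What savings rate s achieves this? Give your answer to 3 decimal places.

Steady state requires s·f(k) = (n + δ)·k, i.e. s·k^α = (n + δ)·k.
Since y* = [s/(n + δ)]^(α/(1−α)), we have s/(n + δ) = (y*)^((1−α)/α) = 1.97^1.2222 = 2.2903.
Therefore s = 2.2903 × (n + δ) = 2.2903 × 0.109 = 0.2496.

s ≈ 0.250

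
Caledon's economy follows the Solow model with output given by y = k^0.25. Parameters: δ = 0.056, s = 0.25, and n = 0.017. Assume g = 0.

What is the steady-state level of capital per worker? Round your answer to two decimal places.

k* ≈ 5.16

At the steady state, Δk = 0, so s·k^α = (n + δ)·k.
Rearranging, k^(1−α) = s / (n + δ).
k^0.75 = 0.25 / (0.017 + 0.056) = 0.25 / 0.073 = 3.4247
k* = 3.4247^(1/0.75) ≈ 5.1621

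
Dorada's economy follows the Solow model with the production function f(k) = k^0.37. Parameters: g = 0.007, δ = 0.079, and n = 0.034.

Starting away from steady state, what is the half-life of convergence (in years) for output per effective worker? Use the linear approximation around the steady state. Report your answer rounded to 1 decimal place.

Near the steady state the convergence rate is λ = (1 − α)(n + g + δ).
λ = (1 − 0.37) × 0.120 = 0.63 × 0.120 = 0.0756
Half-life = ln 2 / λ = 0.6931 / 0.0756 ≈ 9.17 years

half-life ≈ 9.2 years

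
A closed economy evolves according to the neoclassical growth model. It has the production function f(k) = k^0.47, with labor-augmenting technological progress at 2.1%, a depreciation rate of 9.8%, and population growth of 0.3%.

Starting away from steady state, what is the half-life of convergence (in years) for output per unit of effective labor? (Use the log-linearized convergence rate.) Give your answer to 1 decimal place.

Near the steady state the convergence rate is λ = (1 − α)(n + g + δ).
λ = (1 − 0.47) × 0.122 = 0.53 × 0.122 = 0.06466
Half-life = ln 2 / λ = 0.6931 / 0.06466 ≈ 10.72 years

about 10.7 years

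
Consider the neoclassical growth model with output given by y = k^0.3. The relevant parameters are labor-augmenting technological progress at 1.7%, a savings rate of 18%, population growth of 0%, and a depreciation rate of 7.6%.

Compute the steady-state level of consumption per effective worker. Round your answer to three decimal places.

c* ≈ 1.088

Steady state requires s·f(k) = (n + g + δ)·k, i.e. s·k^α = (n + g + δ)·k.
Rearranging, k^(1−α) = s / (n + g + δ).
k^0.7 = 0.18 / (0.000 + 0.017 + 0.076) = 0.18 / 0.093 = 1.9355
k* = 1.9355^(1/0.7) ≈ 2.5686
y* = (k*)^α = 2.5686^0.3 ≈ 1.3271
c* = (1 − s)·y* = (1 − 0.18) × 1.3271 ≈ 1.0882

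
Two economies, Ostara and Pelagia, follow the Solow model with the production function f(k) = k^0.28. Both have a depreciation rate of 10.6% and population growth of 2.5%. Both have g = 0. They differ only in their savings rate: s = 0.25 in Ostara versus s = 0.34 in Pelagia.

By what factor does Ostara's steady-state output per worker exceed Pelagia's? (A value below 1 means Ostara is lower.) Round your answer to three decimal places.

Steady-state y* = [s/(n + δ)]^(α/(1−α)), so the ratio is [ (s_O/(n + δ)_O) / (s_P/(n + δ)_P) ]^0.3889.
s_O/(n + δ)_O = 0.25/0.131 = 1.9084; s_P/(n + δ)_P = 0.34/0.131 = 2.5954.
Ratio = (1.9084/2.5954)^0.3889 = 0.7353^0.3889 ≈ 0.8873

ratio ≈ 0.887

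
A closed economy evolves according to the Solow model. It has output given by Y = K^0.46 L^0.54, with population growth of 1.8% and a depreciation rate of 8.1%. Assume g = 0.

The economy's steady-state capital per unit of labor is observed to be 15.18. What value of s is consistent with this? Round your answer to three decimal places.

s ≈ 0.430

At the steady state, Δk = 0, so s·k^α = (n + δ)·k.
So s / (n + δ) = (k*)^(1−α) = 15.18^0.54 = 4.3440.
Therefore s = 4.3440 × (n + δ) = 4.3440 × 0.099 = 0.4301.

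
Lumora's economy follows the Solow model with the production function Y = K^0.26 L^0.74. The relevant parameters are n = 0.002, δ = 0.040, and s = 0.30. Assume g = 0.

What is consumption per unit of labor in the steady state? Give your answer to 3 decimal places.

At the steady state, Δk = 0, so s·k^α = (n + δ)·k.
Rearranging, k^(1−α) = s / (n + δ).
k^0.74 = 0.30 / (0.002 + 0.040) = 0.30 / 0.042 = 7.1429
k* = 7.1429^(1/0.74) ≈ 14.2523
y* = (k*)^α = 14.2523^0.26 ≈ 1.9953
c* = (1 − s)·y* = (1 − 0.30) × 1.9953 ≈ 1.3967

c* = 1.397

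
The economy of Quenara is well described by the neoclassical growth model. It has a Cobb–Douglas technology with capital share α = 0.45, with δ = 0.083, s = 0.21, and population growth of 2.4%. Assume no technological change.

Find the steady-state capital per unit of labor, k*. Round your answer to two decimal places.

k* = 3.41

Steady state requires s·f(k) = (n + δ)·k, i.e. s·k^α = (n + δ)·k.
Dividing both sides by k: k^(1−α) = s / (n + δ).
k^0.55 = 0.21 / (0.024 + 0.083) = 0.21 / 0.107 = 1.9626
k* = 1.9626^(1/0.55) ≈ 3.4074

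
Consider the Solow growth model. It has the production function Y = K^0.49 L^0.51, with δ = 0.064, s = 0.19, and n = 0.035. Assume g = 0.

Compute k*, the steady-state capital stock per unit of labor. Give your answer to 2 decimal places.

In steady state, investment equals break-even investment: s·k^α = (n + δ)·k.
Rearranging, k^(1−α) = s / (n + δ).
k^0.51 = 0.19 / (0.035 + 0.064) = 0.19 / 0.099 = 1.9192
k* = 1.9192^(1/0.51) ≈ 3.5904

k* ≈ 3.59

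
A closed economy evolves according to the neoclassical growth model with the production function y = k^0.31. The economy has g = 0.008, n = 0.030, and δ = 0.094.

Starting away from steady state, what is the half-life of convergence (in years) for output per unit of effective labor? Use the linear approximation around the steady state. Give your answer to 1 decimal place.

about 7.6 years

Near the steady state the convergence rate is λ = (1 − α)(n + g + δ).
λ = (1 − 0.31) × 0.132 = 0.69 × 0.132 = 0.09108
Half-life = ln 2 / λ = 0.6931 / 0.09108 ≈ 7.61 years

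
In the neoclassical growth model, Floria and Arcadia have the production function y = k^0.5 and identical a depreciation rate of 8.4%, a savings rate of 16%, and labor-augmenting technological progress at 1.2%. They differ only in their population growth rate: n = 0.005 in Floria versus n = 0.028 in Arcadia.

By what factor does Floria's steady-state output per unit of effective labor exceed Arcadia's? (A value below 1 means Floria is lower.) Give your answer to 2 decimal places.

Steady-state y* = [s/(n + g + δ)]^(α/(1−α)), so the ratio is [ (s_F/(n + g + δ)_F) / (s_A/(n + g + δ)_A) ]^1.
s_F/(n + g + δ)_F = 0.16/0.101 = 1.5842; s_A/(n + g + δ)_A = 0.16/0.124 = 1.2903.
Ratio = (1.5842/1.2903)^1 = 1.2278^1 ≈ 1.2278

ratio ≈ 1.23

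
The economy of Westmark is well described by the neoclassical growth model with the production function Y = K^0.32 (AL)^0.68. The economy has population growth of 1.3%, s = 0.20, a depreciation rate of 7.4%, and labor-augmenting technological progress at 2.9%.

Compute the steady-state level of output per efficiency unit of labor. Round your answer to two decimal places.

y* ≈ 1.29

At the steady state, Δk = 0, so s·k^α = (n + g + δ)·k.
Rearranging, k^(1−α) = s / (n + g + δ).
k^0.68 = 0.20 / (0.013 + 0.029 + 0.074) = 0.20 / 0.116 = 1.7241
k* = 1.7241^(1/0.68) ≈ 2.2279
y* = (k*)^α = 2.2279^0.32 ≈ 1.2922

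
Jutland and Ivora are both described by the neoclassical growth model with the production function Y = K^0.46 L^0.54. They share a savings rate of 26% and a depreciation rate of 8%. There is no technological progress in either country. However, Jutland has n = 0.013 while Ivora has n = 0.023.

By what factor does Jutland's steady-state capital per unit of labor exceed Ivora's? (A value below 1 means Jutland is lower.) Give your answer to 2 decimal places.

Steady-state k* = [s/(n + δ)]^(1/(1−α)), so the ratio is [ (s_J/(n + δ)_J) / (s_I/(n + δ)_I) ]^1.8519.
s_J/(n + δ)_J = 0.26/0.093 = 2.7957; s_I/(n + δ)_I = 0.26/0.103 = 2.5243.
Ratio = (2.7957/2.5243)^1.8519 = 1.1075^1.8519 ≈ 1.2081

ratio ≈ 1.21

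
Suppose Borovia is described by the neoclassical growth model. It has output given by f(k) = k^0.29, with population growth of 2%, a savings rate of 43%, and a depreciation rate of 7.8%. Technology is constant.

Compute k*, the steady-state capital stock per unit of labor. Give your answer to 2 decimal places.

k* ≈ 8.03

In steady state, investment equals break-even investment: s·k^α = (n + δ)·k.
Dividing both sides by k: k^(1−α) = s / (n + δ).
k^0.71 = 0.43 / (0.020 + 0.078) = 0.43 / 0.098 = 4.3878
k* = 4.3878^(1/0.71) ≈ 8.0274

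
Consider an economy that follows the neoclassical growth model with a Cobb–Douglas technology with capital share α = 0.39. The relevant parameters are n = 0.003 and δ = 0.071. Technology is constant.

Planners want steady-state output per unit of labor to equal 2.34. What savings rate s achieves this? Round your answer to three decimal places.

At the steady state, Δk = 0, so s·k^α = (n + δ)·k.
Since y* = [s/(n + δ)]^(α/(1−α)), we have s/(n + δ) = (y*)^((1−α)/α) = 2.34^1.5641 = 3.7800.
Therefore s = 3.7800 × (n + δ) = 3.7800 × 0.074 = 0.2797.

s ≈ 0.280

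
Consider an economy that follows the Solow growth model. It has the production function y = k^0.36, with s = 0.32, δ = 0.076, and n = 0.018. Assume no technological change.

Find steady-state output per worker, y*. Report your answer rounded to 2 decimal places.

y* ≈ 1.99

At the steady state, Δk = 0, so s·k^α = (n + δ)·k.
Dividing both sides by k: k^(1−α) = s / (n + δ).
k^0.64 = 0.32 / (0.018 + 0.076) = 0.32 / 0.094 = 3.4043
k* = 3.4043^(1/0.64) ≈ 6.7810
y* = (k*)^α = 6.7810^0.36 ≈ 1.9919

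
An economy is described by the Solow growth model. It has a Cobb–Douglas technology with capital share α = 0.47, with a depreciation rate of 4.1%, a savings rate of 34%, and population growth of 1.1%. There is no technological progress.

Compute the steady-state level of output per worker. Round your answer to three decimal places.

In steady state, investment equals break-even investment: s·k^α = (n + δ)·k.
Rearranging, k^(1−α) = s / (n + δ).
k^0.53 = 0.34 / (0.011 + 0.041) = 0.34 / 0.052 = 6.5385
k* = 6.5385^(1/0.53) ≈ 34.5651
y* = (k*)^α = 34.5651^0.47 ≈ 5.2864

y* ≈ 5.286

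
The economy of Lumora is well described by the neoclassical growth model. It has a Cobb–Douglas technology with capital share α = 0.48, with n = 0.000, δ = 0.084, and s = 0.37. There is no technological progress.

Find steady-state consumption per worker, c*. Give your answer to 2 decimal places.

At the steady state, Δk = 0, so s·k^α = (n + δ)·k.
Dividing both sides by k: k^(1−α) = s / (n + δ).
k^0.52 = 0.37 / (0.000 + 0.084) = 0.37 / 0.084 = 4.4048
k* = 4.4048^(1/0.52) ≈ 17.3109
y* = (k*)^α = 17.3109^0.48 ≈ 3.9300
c* = (1 − s)·y* = (1 − 0.37) × 3.9300 ≈ 2.4759

c* = 2.48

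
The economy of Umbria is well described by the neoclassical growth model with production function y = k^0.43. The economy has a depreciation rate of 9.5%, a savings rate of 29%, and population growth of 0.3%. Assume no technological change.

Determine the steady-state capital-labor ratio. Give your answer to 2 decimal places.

k* ≈ 6.71

At the steady state, Δk = 0, so s·k^α = (n + δ)·k.
Dividing both sides by k: k^(1−α) = s / (n + δ).
k^0.57 = 0.29 / (0.003 + 0.095) = 0.29 / 0.098 = 2.9592
k* = 2.9592^(1/0.57) ≈ 6.7084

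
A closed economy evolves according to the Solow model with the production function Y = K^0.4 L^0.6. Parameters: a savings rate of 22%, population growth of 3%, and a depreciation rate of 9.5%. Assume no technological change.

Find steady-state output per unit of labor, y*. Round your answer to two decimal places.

In steady state, investment equals break-even investment: s·k^α = (n + δ)·k.
Dividing both sides by k: k^(1−α) = s / (n + δ).
k^0.6 = 0.22 / (0.030 + 0.095) = 0.22 / 0.125 = 1.7600
k* = 1.7600^(1/0.6) ≈ 2.5656
y* = (k*)^α = 2.5656^0.4 ≈ 1.4577

y* ≈ 1.46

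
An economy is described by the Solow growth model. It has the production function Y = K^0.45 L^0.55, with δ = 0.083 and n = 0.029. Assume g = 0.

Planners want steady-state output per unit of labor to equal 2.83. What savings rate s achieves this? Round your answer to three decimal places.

At the steady state, Δk = 0, so s·k^α = (n + δ)·k.
Since y* = [s/(n + δ)]^(α/(1−α)), we have s/(n + δ) = (y*)^((1−α)/α) = 2.83^1.2222 = 3.5659.
Therefore s = 3.5659 × (n + δ) = 3.5659 × 0.112 = 0.3994.

s ≈ 0.399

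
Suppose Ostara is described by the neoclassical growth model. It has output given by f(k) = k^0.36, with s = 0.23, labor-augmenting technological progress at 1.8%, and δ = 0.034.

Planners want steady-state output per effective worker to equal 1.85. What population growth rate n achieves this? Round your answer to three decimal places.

n ≈ 0.025

Steady state requires s·f(k) = (n + g + δ)·k, i.e. s·k^α = (n + g + δ)·k.
Since y* = [s/(n + g + δ)]^(α/(1−α)), we have s/(n + g + δ) = (y*)^((1−α)/α) = 1.85^1.7778 = 2.9852.
Therefore n + g + δ = s / 2.9852 = 0.23 / 2.9852 = 0.0770, so n = 0.0770 − 0.052 = 0.0250.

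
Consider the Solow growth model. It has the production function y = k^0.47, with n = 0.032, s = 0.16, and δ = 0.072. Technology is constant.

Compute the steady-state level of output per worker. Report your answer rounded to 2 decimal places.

y* ≈ 1.47

Steady state requires s·f(k) = (n + δ)·k, i.e. s·k^α = (n + δ)·k.
Rearranging, k^(1−α) = s / (n + δ).
k^0.53 = 0.16 / (0.032 + 0.072) = 0.16 / 0.104 = 1.5385
k* = 1.5385^(1/0.53) ≈ 2.2543
y* = (k*)^α = 2.2543^0.47 ≈ 1.4653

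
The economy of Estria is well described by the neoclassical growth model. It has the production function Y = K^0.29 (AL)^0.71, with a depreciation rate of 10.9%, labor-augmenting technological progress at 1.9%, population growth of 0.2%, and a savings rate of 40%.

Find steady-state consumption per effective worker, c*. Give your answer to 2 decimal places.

In steady state, investment equals break-even investment: s·k^α = (n + g + δ)·k.
Dividing both sides by k: k^(1−α) = s / (n + g + δ).
k^0.71 = 0.40 / (0.002 + 0.019 + 0.109) = 0.40 / 0.130 = 3.0769
k* = 3.0769^(1/0.71) ≈ 4.8695
y* = (k*)^α = 4.8695^0.29 ≈ 1.5826
c* = (1 − s)·y* = (1 − 0.40) × 1.5826 ≈ 0.9496

c* = 0.95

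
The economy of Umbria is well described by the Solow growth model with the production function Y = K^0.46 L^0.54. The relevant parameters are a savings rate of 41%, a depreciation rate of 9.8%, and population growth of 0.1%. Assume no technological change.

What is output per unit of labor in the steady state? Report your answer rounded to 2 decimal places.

Steady state requires s·f(k) = (n + δ)·k, i.e. s·k^α = (n + δ)·k.
Dividing both sides by k: k^(1−α) = s / (n + δ).
k^0.54 = 0.41 / (0.001 + 0.098) = 0.41 / 0.099 = 4.1414
k* = 4.1414^(1/0.54) ≈ 13.8952
y* = (k*)^α = 13.8952^0.46 ≈ 3.3552

y* ≈ 3.36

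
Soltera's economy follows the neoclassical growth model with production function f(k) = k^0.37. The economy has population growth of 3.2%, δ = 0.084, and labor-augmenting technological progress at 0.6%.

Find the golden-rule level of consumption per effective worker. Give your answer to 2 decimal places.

c_gold ≈ 1.21

At the golden rule, f'(k) = n + g + δ, so α·k^(α−1) = n + g + δ and k_gold = (α/(n + g + δ))^(1/(1−α)).
k_gold = (0.37/0.122)^(1/0.63) = 3.0328^1.5873 ≈ 5.8188
c_gold = f(k_gold) − (n + g + δ)·k_gold = 1.9186 − 0.122×5.8188 ≈ 1.2087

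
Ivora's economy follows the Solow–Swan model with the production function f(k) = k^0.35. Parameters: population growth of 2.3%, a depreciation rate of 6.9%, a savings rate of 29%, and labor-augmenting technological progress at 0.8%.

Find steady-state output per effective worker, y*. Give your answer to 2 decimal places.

Steady state requires s·f(k) = (n + g + δ)·k, i.e. s·k^α = (n + g + δ)·k.
Dividing both sides by k: k^(1−α) = s / (n + g + δ).
k^0.65 = 0.29 / (0.023 + 0.008 + 0.069) = 0.29 / 0.100 = 2.9000
k* = 2.9000^(1/0.65) ≈ 5.1450
y* = (k*)^α = 5.1450^0.35 ≈ 1.7741

y* = 1.77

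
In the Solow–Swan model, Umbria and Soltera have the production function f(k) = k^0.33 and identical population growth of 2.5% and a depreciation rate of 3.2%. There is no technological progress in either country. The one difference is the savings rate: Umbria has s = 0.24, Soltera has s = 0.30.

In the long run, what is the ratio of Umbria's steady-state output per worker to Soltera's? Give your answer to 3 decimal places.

Steady-state y* = [s/(n + δ)]^(α/(1−α)), so the ratio is [ (s_U/(n + δ)_U) / (s_S/(n + δ)_S) ]^0.4925.
s_U/(n + δ)_U = 0.24/0.057 = 4.2105; s_S/(n + δ)_S = 0.30/0.057 = 5.2632.
Ratio = (4.2105/5.2632)^0.4925 = 0.8000^0.4925 ≈ 0.8959

ratio ≈ 0.896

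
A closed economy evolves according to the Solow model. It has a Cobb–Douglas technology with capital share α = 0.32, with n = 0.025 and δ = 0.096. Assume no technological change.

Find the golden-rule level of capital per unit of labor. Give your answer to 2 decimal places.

k_gold ≈ 4.18

The golden rule sets f'(k) = n + δ, i.e. α·k^(α−1) = n + δ.
So k^(1−α) = α / (n + δ) = 0.32 / 0.121 = 2.6446.
k_gold = 2.6446^(1/0.68) ≈ 4.1794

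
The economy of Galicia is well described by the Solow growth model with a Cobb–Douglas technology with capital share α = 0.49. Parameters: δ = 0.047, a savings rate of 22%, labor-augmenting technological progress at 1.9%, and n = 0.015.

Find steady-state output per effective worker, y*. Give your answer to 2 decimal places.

y* = 2.61

Steady state requires s·f(k) = (n + g + δ)·k, i.e. s·k^α = (n + g + δ)·k.
Dividing both sides by k: k^(1−α) = s / (n + g + δ).
k^0.51 = 0.22 / (0.015 + 0.019 + 0.047) = 0.22 / 0.081 = 2.7160
k* = 2.7160^(1/0.51) ≈ 7.0932
y* = (k*)^α = 7.0932^0.49 ≈ 2.6116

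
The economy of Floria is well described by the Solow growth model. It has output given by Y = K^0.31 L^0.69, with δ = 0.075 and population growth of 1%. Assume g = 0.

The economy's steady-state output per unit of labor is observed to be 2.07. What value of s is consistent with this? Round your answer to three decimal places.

Steady state requires s·f(k) = (n + δ)·k, i.e. s·k^α = (n + δ)·k.
Since y* = [s/(n + δ)]^(α/(1−α)), we have s/(n + δ) = (y*)^((1−α)/α) = 2.07^2.2258 = 5.0499.
Therefore s = 5.0499 × (n + δ) = 5.0499 × 0.085 = 0.4292.

s ≈ 0.429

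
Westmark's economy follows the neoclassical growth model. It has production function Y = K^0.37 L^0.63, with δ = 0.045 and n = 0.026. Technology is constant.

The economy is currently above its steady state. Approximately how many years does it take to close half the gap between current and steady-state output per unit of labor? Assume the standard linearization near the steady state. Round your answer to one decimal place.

half-life ≈ 15.5 years

Near the steady state the convergence rate is λ = (1 − α)(n + δ).
λ = (1 − 0.37) × 0.071 = 0.63 × 0.071 = 0.04473
Half-life = ln 2 / λ = 0.6931 / 0.04473 ≈ 15.50 years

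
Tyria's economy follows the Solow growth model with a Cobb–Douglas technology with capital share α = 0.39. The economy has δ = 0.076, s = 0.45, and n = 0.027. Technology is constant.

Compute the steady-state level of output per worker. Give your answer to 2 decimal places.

At the steady state, Δk = 0, so s·k^α = (n + δ)·k.
Rearranging, k^(1−α) = s / (n + δ).
k^0.61 = 0.45 / (0.027 + 0.076) = 0.45 / 0.103 = 4.3689
k* = 4.3689^(1/0.61) ≈ 11.2148
y* = (k*)^α = 11.2148^0.39 ≈ 2.5670

y* ≈ 2.57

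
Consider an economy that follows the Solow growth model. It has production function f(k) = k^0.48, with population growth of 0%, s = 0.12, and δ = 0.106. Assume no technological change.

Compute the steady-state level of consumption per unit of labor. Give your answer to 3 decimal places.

In steady state, investment equals break-even investment: s·k^α = (n + δ)·k.
Rearranging, k^(1−α) = s / (n + δ).
k^0.52 = 0.12 / (0.000 + 0.106) = 0.12 / 0.106 = 1.1321
k* = 1.1321^(1/0.52) ≈ 1.2695
y* = (k*)^α = 1.2695^0.48 ≈ 1.1214
c* = (1 − s)·y* = (1 − 0.12) × 1.1214 ≈ 0.9868

c* ≈ 0.987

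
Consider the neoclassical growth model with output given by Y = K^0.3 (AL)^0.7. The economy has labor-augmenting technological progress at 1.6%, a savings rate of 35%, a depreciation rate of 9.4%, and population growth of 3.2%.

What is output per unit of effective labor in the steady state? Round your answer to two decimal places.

y* = 1.47

In steady state, investment equals break-even investment: s·k^α = (n + g + δ)·k.
Dividing both sides by k: k^(1−α) = s / (n + g + δ).
k^0.7 = 0.35 / (0.032 + 0.016 + 0.094) = 0.35 / 0.142 = 2.4648
k* = 2.4648^(1/0.7) ≈ 3.6282
y* = (k*)^α = 3.6282^0.3 ≈ 1.4720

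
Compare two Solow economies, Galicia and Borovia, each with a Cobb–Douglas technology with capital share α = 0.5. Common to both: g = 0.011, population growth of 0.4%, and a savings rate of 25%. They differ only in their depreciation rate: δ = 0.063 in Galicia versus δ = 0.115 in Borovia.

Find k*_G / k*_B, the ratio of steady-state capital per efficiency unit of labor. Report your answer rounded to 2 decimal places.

Steady-state k* = [s/(n + g + δ)]^(1/(1−α)), so the ratio is [ (s_G/(n + g + δ)_G) / (s_B/(n + g + δ)_B) ]^2.
s_G/(n + g + δ)_G = 0.25/0.078 = 3.2051; s_B/(n + g + δ)_B = 0.25/0.130 = 1.9231.
Ratio = (3.2051/1.9231)^2 = 1.6666^2 ≈ 2.7776

ratio ≈ 2.78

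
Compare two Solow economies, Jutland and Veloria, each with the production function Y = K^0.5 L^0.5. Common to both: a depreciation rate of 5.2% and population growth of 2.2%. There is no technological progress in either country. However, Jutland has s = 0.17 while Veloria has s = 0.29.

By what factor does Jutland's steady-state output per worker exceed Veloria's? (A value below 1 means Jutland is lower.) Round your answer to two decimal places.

ratio ≈ 0.59

Steady-state y* = [s/(n + δ)]^(α/(1−α)), so the ratio is [ (s_J/(n + δ)_J) / (s_V/(n + δ)_V) ]^1.
s_J/(n + δ)_J = 0.17/0.074 = 2.2973; s_V/(n + δ)_V = 0.29/0.074 = 3.9189.
Ratio = (2.2973/3.9189)^1 = 0.5862^1 ≈ 0.5862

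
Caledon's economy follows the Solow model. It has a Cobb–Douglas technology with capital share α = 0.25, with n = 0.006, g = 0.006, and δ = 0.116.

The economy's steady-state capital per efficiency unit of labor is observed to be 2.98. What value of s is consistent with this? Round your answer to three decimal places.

In steady state, investment equals break-even investment: s·k^α = (n + g + δ)·k.
So s / (n + g + δ) = (k*)^(1−α) = 2.98^0.75 = 2.2681.
Therefore s = 2.2681 × (n + g + δ) = 2.2681 × 0.128 = 0.2903.

s ≈ 0.290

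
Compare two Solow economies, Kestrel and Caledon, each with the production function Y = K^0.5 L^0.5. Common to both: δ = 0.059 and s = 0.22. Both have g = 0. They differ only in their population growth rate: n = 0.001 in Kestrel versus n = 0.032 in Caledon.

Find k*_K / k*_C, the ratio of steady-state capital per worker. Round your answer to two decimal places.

k*_K / k*_C ≈ 2.30

Steady-state k* = [s/(n + δ)]^(1/(1−α)), so the ratio is [ (s_K/(n + δ)_K) / (s_C/(n + δ)_C) ]^2.
s_K/(n + δ)_K = 0.22/0.060 = 3.6667; s_C/(n + δ)_C = 0.22/0.091 = 2.4176.
Ratio = (3.6667/2.4176)^2 = 1.5167^2 ≈ 2.3004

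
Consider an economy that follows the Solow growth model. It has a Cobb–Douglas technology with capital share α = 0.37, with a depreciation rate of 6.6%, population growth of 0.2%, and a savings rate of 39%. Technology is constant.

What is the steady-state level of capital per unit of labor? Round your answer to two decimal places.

In steady state, investment equals break-even investment: s·k^α = (n + δ)·k.
Rearranging, k^(1−α) = s / (n + δ).
k^0.63 = 0.39 / (0.002 + 0.066) = 0.39 / 0.068 = 5.7353
k* = 5.7353^(1/0.63) ≈ 15.9977

k* = 16.00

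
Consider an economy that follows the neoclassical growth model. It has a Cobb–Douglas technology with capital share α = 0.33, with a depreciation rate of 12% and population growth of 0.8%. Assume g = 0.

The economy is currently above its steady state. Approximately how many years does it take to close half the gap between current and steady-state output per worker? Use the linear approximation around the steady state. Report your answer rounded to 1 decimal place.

about 8.1 years

Near the steady state the convergence rate is λ = (1 − α)(n + δ).
λ = (1 − 0.33) × 0.128 = 0.67 × 0.128 = 0.08576
Half-life = ln 2 / λ = 0.6931 / 0.08576 ≈ 8.08 years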